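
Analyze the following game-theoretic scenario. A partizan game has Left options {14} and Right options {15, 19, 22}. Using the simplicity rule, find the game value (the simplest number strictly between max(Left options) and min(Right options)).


Left options: {14}, max = 14
Right options: {15, 19, 22}, min = 15
All options are numbers and max(Left) < min(Right), so by the simplicity theorem the value is the simplest (earliest-born) number strictly between 14 and 15.
No integer lies strictly between 14 and 15, so the value is the dyadic rational m/2^k in the interval with the smallest k (then m odd); search k = 1, 2, ...:
Denominator 2: 29/2 lies strictly between 14 and 15 -- found.
The simplest number in the interval is 29/2.
Game value = 29/2

29/2


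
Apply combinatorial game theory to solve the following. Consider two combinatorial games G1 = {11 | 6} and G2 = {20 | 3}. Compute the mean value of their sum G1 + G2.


G1 = {11 | 6}, G2 = {20 | 3}
Each is a switch {a | b} with numbers a > b; its mean value is (a + b)/2, and mean value is additive over game sums: m(G1 + G2) = m(G1) + m(G2).
Mean of G1 = (11 + (6))/2 = 17/2 = 17/2
Mean of G2 = (20 + (3))/2 = 23/2 = 23/2
Mean of G1 + G2 = 17/2 + 23/2 = 20

20


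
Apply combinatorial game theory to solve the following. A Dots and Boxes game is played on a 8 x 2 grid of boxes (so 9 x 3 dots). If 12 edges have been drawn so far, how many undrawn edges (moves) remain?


Grid: 8 x 2 boxes, i.e. 9 rows and 3 columns of dots.
Horizontal edges: (rows + 1) * cols = 9 * 2 = 18
Vertical edges: rows * (cols + 1) = 8 * 3 = 24
Total edges: 18 + 24 = 42
Edges drawn: 12
Remaining: 42 - 12 = 30

30


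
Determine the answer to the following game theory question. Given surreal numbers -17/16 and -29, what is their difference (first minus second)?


x = -17/16, y = -29
Converting to common denominator: 16
x = -17/16, y = -464/16
x - y = -17/16 - -29 = 447/16

447/16


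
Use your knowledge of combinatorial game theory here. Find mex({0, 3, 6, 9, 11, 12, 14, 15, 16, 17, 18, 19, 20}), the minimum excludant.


Set = {0, 3, 6, 9, 11, 12, 14, 15, 16, 17, 18, 19, 20}
0 is in the set.
1 is NOT in the set. This is the mex.
mex = 1

1


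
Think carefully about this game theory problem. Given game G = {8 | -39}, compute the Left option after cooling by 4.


Original game: {8 | -39} (a switch {a | b} with a > b).
Cooling by t (for t below the temperature (a - b)/2 = 47/2) taxes each move by t: {a | b} cooled by t is {a - t | b + t}.
Cooling amount: t = 4
Cooled Left option: 8 - 4 = 4
Cooled Right option: -39 + 4 = -35
Cooled game: {4 | -35}
Left option = 4

4


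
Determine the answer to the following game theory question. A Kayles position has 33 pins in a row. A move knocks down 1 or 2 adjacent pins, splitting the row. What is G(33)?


Kayles: a move removes 1 or 2 adjacent pins from a contiguous row.
Removing pins from a row of k leaves two independent rows (a, b) with a + b = k - 1 (one pin) or a + b = k - 2 (two pins); an end removal gives a = 0.
By Sprague-Grundy, G(k) = mex{ G(a) XOR G(b) } over all these splits. G(0) = 0.
G(1): splits (0,0):0^0=0 -> mex({0}) = 1
G(2): splits (0,1):0^1=1 (0,0):0^0=0 -> mex({0, 1}) = 2
G(3): splits (0,2):0^2=2 (1,1):1^1=0 (0,1):0^1=1 -> mex({0, 1, 2}) = 3
G(4): splits (0,3):0^3=3 (1,2):1^2=3 (0,2):0^2=2 (1,1):1^1=0 -> mex({0, 2, 3}) = 1
G(5): splits (0,4):0^1=1 (1,3):1^3=2 (2,2):2^2=0 (0,3):0^3=3 (1,2):1^2=3 -> mex({0, 1, 2, 3}) = 4
G(6) = mex({0, 1, 2, 4}) = 3
G(7) = mex({0, 1, 3, 4, 5}) = 2
G(8) = mex({0, 2, 3, 5, 6}) = 1
G(9) = mex({0, 1, 2, 3, 6, 7}) = 4
G(10) = mex({0, 1, 3, 4, 5, 7}) = 2
G(11) = mex({0, 1, 2, 3, 4, 5}) = 6
G(12) = mex({0, 1, 2, 3, 5, 6, 7}) = 4
G(13) = mex({0, 2, 3, 4, 6, 7}) = 1
G(14) = mex({0, 1, 4, 5, 6, 7}) = 2
G(15) = mex({0, 1, 2, 3, 4, 5, 6}) = 7
G(16) = mex({0, 2, 3, 5, 6, 7}) = 1
G(17) = mex({0, 1, 2, 3, 5, 6, 7}) = 4
G(18) = mex({0, 1, 2, 4, 5, 6}) = 3
G(19) = mex({0, 1, 3, 4, 5, 7}) = 2
G(20) = mex({0, 2, 3, 4, 5, 6, 7}) = 1
G(21) = mex({0, 1, 2, 3, 5, 6, 7}) = 4
G(22) = mex({0, 1, 2, 3, 4, 5, 7}) = 6
G(23) = mex({0, 1, 2, 3, 4, 5, 6}) = 7
G(24) = mex({0, 1, 2, 3, 5, 6, 7}) = 4
G(25) = mex({0, 2, 3, 4, 6, 7}) = 1
G(26) = mex({0, 1, 3, 4, 5, 6, 7}) = 2
G(27) = mex({0, 1, 2, 3, 4, 5, 6, 7}) = 8
G(28) = mex({0, 1, 2, 3, 4, 6, 7, 8}) = 5
G(29) = mex({0, 1, 2, 3, 5, 6, 7, 8, 9}) = 4
G(30) = mex({0, 1, 2, 3, 4, 5, 6, 9, 10}) = 7
G(31) = mex({0, 1, 3, 4, 5, 7, 10, 11}) = 2
G(32) = mex({0, 2, 3, 4, 5, 6, 7, 9, 11}) = 1
G(33) = mex({0, 1, 2, 3, 4, 5, 6, 7, 9, 12}) = 8
Therefore G(33) = 8.

8


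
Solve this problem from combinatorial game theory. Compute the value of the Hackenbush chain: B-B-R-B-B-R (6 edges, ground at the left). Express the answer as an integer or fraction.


Edges (from ground): B-B-R-B-B-R
By Berlekamp's sign-expansion rule, a Blue-Red Hackenbush stalk has the value of the surreal number whose sign sequence is the edge sequence with B -> + and R -> -.
Sign sequence: ++-++-
Trace the sign expansion in the surreal number tree, starting from 0:
Edge 1: B (sign +) -> bounds (0, +inf), value = 1
Edge 2: B (sign +) -> bounds (1, +inf), value = 2
Edge 3: R (sign -) -> bounds (1, 2), value = 3/2
Edge 4: B (sign +) -> bounds (3/2, 2), value = 7/4
Edge 5: B (sign +) -> bounds (7/4, 2), value = 15/8
Edge 6: R (sign -) -> bounds (7/4, 15/8), value = 29/16
Game value = 29/16

29/16


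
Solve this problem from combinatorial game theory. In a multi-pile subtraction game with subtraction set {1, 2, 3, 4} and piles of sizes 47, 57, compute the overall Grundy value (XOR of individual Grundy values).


Subtraction set: {1, 2, 3, 4}
For this subtraction set, G(n) = n mod 5 (period = max + 1 = 5).
Pile 1 (size 47): G(47) = 47 mod 5 = 2
Pile 2 (size 57): G(57) = 57 mod 5 = 2
Total Grundy value = XOR of all: 2 XOR 2 = 0

0


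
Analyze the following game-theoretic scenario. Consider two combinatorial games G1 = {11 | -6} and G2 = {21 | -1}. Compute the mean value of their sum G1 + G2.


G1 = {11 | -6}, G2 = {21 | -1}
Each is a switch {a | b} with numbers a > b; its mean value is (a + b)/2, and mean value is additive over game sums: m(G1 + G2) = m(G1) + m(G2).
Mean of G1 = (11 + (-6))/2 = 5/2 = 5/2
Mean of G2 = (21 + (-1))/2 = 20/2 = 10
Mean of G1 + G2 = 5/2 + 10 = 25/2

25/2


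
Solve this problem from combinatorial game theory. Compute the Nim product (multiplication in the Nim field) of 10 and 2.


Nim multiplication is bilinear over XOR: (u XOR v) * w = (u*w) XOR (v*w).
So we split each operand into its bit components and XOR the pairwise Nim products.
10 = 2 + 8 (as XOR of powers of 2).
2 = 2 (as XOR of powers of 2).
Using the standard Nim-product table on single bits:
  2*2 = 3,   2*4 = 8,   2*8 = 12,
  4*4 = 6,   4*8 = 11,  8*8 = 13,
and  1*x = x (identity), k*l = l*k (commutative).
Pairwise Nim products:
  2 * 2 = 3
  8 * 2 = 12
XOR them: 3 XOR 12 = 15.
Result: 10 * 2 = 15 (in Nim).

15


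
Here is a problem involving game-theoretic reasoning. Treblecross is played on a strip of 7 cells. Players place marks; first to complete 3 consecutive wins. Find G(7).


Treblecross: place X on empty cells; 3-in-a-row wins.
Playing within two cells of an existing X lets the opponent win at once, so sensible play treats the cells i-2..i+2 around each X as dead. The player left with no safe cell loses, so this is a normal-play take-away game on strips of safe cells.
Placing X at cell i (0-indexed) of a strip of k safe cells leaves independent strips of sizes max(0, i-2) and max(0, k-i-3). Hence G(k) = mex{ G(max(0,i-2)) XOR G(max(0,k-i-3)) : 0 <= i < k }, with G(0) = 0.
G(1): splits (0,0):0^0=0 -> mex({0}) = 1
G(2): splits (0,0):0^0=0 -> mex({0}) = 1
G(3): splits (0,0):0^0=0 -> mex({0}) = 1
G(4): splits (0,1):0^1=1 (0,0):0^0=0 -> mex({0, 1}) = 2
G(5): splits (0,2):0^1=1 (0,1):0^1=1 (0,0):0^0=0 -> mex({0, 1}) = 2
G(6) = mex({1}) = 0
G(7) = mex({0, 1, 2}) = 3
Therefore G(7) = 3.

3


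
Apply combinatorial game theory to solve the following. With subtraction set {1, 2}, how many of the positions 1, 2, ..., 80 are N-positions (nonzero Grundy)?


Subtraction set S = {1, 2}, so G(n) = n mod 3.
G(n) = 0 when n is a multiple of 3.
Multiples of 3 in [1, 80]: 26
N-positions (nonzero Grundy) = 80 - 26 = 54

54


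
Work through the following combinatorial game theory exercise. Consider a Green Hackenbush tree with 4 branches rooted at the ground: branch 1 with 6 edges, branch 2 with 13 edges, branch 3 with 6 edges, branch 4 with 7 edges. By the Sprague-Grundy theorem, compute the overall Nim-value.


The tree has 4 branches from the ground vertex.
In Green Hackenbush, the Nim-value of a simple path of length k is k.
Branch 1: length 6, Nim-value = 6
Branch 2: length 13, Nim-value = 13
Branch 3: length 6, Nim-value = 6
Branch 4: length 7, Nim-value = 7
Total Nim-value = XOR of all branch values:
0 XOR 6 = 6
6 XOR 13 = 11
11 XOR 6 = 13
13 XOR 7 = 10
Nim-value of the tree = 10

10


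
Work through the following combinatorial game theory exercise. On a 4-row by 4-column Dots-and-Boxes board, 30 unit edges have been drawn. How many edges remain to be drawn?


Grid: 4 x 4 boxes, i.e. 5 rows and 5 columns of dots.
Horizontal edges: (rows + 1) * cols = 5 * 4 = 20
Vertical edges: rows * (cols + 1) = 4 * 5 = 20
Total edges: 20 + 20 = 40
Edges drawn: 30
Remaining: 40 - 30 = 10

10


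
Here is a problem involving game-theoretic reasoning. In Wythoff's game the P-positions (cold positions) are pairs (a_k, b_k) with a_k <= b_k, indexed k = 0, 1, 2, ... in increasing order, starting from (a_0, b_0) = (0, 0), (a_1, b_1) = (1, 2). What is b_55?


By Wythoff's theorem, a_k = floor(k * phi) and b_k = floor(k * phi^2) = a_k + k, where phi = (1 + sqrt(5))/2 is the golden ratio.
phi = (1 + sqrt(5))/2 = 1.618034
phi^2 = phi + 1 = 2.618034
k = 55
k * phi^2 = 55 * 2.618034 = 143.991869
b_55 = floor(k * phi^2) = 143 (check: a_55 + k = 88 + 55 = 143)

143


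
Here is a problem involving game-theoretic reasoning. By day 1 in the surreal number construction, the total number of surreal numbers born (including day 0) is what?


Day 0: {|} = 0 is born. Count = 1.
Day n: the number of surreal numbers born by day n is 2^(n+1) - 1.
By day 0: 2^1 - 1 = 1
By day 1: 2^2 - 1 = 3
By day 1: 3 surreal numbers.

3


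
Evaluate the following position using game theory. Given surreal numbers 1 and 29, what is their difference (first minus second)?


x = 1, y = 29
x - y = 1 - 29 = -28

-28


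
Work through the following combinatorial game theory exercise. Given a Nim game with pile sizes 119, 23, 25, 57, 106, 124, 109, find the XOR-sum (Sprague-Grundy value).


We need the XOR (exclusive or) of all pile sizes.
After XOR-ing pile 1 (size 119): 0 XOR 119 = 119
After XOR-ing pile 2 (size 23): 119 XOR 23 = 96
After XOR-ing pile 3 (size 25): 96 XOR 25 = 121
After XOR-ing pile 4 (size 57): 121 XOR 57 = 64
After XOR-ing pile 5 (size 106): 64 XOR 106 = 42
After XOR-ing pile 6 (size 124): 42 XOR 124 = 86
After XOR-ing pile 7 (size 109): 86 XOR 109 = 59
The Nim-value of this position is 59.

59


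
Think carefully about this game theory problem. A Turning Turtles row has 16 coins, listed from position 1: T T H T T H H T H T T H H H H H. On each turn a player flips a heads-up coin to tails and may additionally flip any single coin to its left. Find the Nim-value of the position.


Coins: T T H T T H H T H T T H H H H H
Key fact: a single head at position k behaves exactly like a Nim heap of size k (turning it to T and optionally flipping a coin at j < k corresponds to moving the heap from k to j, or to 0), and heads combine as a disjunctive sum (two heads at the same place would cancel, matching j XOR j = 0). So the Nim-value is the XOR of the 1-indexed positions of the heads.
Face-up positions (1-indexed): [3, 6, 7, 9, 12, 13, 14, 15, 16]
XOR 0 with 3: 0 XOR 3 = 3
XOR 3 with 6: 3 XOR 6 = 5
XOR 5 with 7: 5 XOR 7 = 2
XOR 2 with 9: 2 XOR 9 = 11
XOR 11 with 12: 11 XOR 12 = 7
XOR 7 with 13: 7 XOR 13 = 10
XOR 10 with 14: 10 XOR 14 = 4
XOR 4 with 15: 4 XOR 15 = 11
XOR 11 with 16: 11 XOR 16 = 27
Nim-value = 27

27


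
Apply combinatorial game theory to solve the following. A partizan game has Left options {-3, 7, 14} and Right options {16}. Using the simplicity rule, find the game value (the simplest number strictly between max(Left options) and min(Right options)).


Left options: {-3, 7, 14}, max = 14
Right options: {16}, min = 16
All options are numbers and max(Left) < min(Right), so by the simplicity theorem the value is the simplest (earliest-born) number strictly between 14 and 16.
The only integer strictly between 14 and 16 is 15.
No non-integer in the interval can be simpler: if x is a non-integer in the interval, then floor(x) or ceil(x) also lies in the interval (the interval contains an integer), and both are proper prefixes of x's sign expansion, i.e. born earlier. So the game value is 15.
Game value = 15

15


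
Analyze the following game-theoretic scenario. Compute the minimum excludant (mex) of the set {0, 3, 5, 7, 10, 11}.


Set = {0, 3, 5, 7, 10, 11}
0 is in the set.
1 is NOT in the set. This is the mex.
mex = 1

1


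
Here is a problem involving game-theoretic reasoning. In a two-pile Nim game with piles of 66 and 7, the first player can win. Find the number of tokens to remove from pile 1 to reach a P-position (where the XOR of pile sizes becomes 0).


Piles: 66 and 7
Current XOR: 66 XOR 7 = 69 (non-zero, so this is an N-position).
To make the XOR zero, we need to find a move that balances the piles.
For pile 1 (size 66): target = 66 XOR 69 = 7
We reduce pile 1 from 66 to 7.
Tokens removed: 66 - 7 = 59
Verification: 7 XOR 7 = 0

59


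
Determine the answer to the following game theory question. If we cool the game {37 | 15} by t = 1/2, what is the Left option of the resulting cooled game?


Original game: {37 | 15} (a switch {a | b} with a > b).
Cooling by t (for t below the temperature (a - b)/2 = 11) taxes each move by t: {a | b} cooled by t is {a - t | b + t}.
Cooling amount: t = 1/2
Cooled Left option: 37 - 1/2 = 73/2
Cooled Right option: 15 + 1/2 = 31/2
Cooled game: {73/2 | 31/2}
Left option = 73/2

73/2


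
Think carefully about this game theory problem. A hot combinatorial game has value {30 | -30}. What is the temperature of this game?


The game is {30 | -30}, a switch {a | b} with numbers a > b.
Cooling {a | b} by t gives {a - t | b + t}, which stops being hot when a - t = b + t, i.e. at t = (a - b)/2. So the temperature of a switch is (a - b)/2.
Temperature = (Left option - Right option) / 2
= (30 - (-30)) / 2
= 60 / 2
= 30

30


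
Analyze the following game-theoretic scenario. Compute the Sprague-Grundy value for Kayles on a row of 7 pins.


Kayles: a move removes 1 or 2 adjacent pins from a contiguous row.
Removing pins from a row of k leaves two independent rows (a, b) with a + b = k - 1 (one pin) or a + b = k - 2 (two pins); an end removal gives a = 0.
By Sprague-Grundy, G(k) = mex{ G(a) XOR G(b) } over all these splits. G(0) = 0.
G(1): splits (0,0):0^0=0 -> mex({0}) = 1
G(2): splits (0,1):0^1=1 (0,0):0^0=0 -> mex({0, 1}) = 2
G(3): splits (0,2):0^2=2 (1,1):1^1=0 (0,1):0^1=1 -> mex({0, 1, 2}) = 3
G(4): splits (0,3):0^3=3 (1,2):1^2=3 (0,2):0^2=2 (1,1):1^1=0 -> mex({0, 2, 3}) = 1
G(5): splits (0,4):0^1=1 (1,3):1^3=2 (2,2):2^2=0 (0,3):0^3=3 (1,2):1^2=3 -> mex({0, 1, 2, 3}) = 4
G(6) = mex({0, 1, 2, 4}) = 3
G(7) = mex({0, 1, 3, 4, 5}) = 2
Therefore G(7) = 2.

2


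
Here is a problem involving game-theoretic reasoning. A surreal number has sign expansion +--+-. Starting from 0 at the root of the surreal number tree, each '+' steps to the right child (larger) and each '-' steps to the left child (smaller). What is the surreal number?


Sign expansion: +--+-
Rule: track bounds (lo, hi), initially (-inf, +inf). On '+', the current value becomes lo and we move to the simplest number in (value, hi): value + 1 if hi = +inf, otherwise the midpoint (value + hi)/2. On '-', the current value becomes hi and we move to value - 1 if lo = -inf, otherwise the midpoint (lo + value)/2.
Start at 0.
Step 1: sign = +, move right. Bounds: (0, +inf). Value = 1
Step 2: sign = -, move left. Bounds: (0, 1). Value = 1/2
Step 3: sign = -, move left. Bounds: (0, 1/2). Value = 1/4
Step 4: sign = +, move right. Bounds: (1/4, 1/2). Value = 3/8
Step 5: sign = -, move left. Bounds: (1/4, 3/8). Value = 5/16
The surreal number with sign expansion +--+- is 5/16.

5/16


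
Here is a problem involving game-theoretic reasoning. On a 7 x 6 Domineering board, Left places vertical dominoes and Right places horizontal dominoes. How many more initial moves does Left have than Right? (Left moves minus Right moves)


Board is 7 x 6 (rows x cols).
Left (vertical) placements: (rows-1) * cols = 6 * 6 = 36
Right (horizontal) placements: rows * (cols-1) = 7 * 5 = 35
Advantage = Left - Right = 36 - 35 = 1

1


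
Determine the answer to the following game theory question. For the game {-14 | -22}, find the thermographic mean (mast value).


Game = {-14 | -22}, a switch {a | b} with numbers a > b.
Its thermograph has left wall a - t and right wall b + t, which meet at t = (a - b)/2, where both equal (a + b)/2. So the mast (mean value) is at (a + b)/2.
Mean = (-14 + (-22))/2 = -36/2 = -18

-18


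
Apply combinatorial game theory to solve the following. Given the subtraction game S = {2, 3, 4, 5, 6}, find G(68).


The subtraction set is S = {2, 3, 4, 5, 6}.
G(k) = mex{ G(k - s) : s in S, s <= k }. We compute iteratively: G(0) = 0.
G(1) = mex({}) = 0
G(2) = mex({0}) = 1
G(3) = mex({0}) = 1
G(4) = mex({0, 1}) = 2
G(5) = mex({0, 1}) = 2
G(6) = mex({0, 1, 2}) = 3
G(7) = mex({0, 1, 2}) = 3
G(8) = mex({1, 2, 3}) = 0
G(9) = mex({1, 2, 3}) = 0
G(10) = mex({0, 2, 3}) = 1
G(11) = mex({0, 2, 3}) = 1
G(12) = mex({0, 1, 3}) = 2
G(13) = mex({0, 1, 3}) = 2
Observe that G(8)..G(13) = 0, 0, 1, 1, 2, 2 repeats G(0)..G(5) = 0, 0, 1, 1, 2, 2.
For k >= max(S) = 6, G(k) is determined by the previous 6 values G(k-6)..G(k-1); a window of 6 consecutive values has recurred shifted by 8, so by induction G(k + 8) = G(k) for all k >= 0: the sequence is periodic from the start with period 8.
One period: G(0..7) = 0, 0, 1, 1, 2, 2, 3, 3.
68 mod 8 = 4, so G(68) = G(4) = 2.

2


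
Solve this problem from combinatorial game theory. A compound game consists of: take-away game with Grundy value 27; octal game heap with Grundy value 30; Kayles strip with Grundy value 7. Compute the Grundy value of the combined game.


By the Sprague-Grundy theorem, the Grundy value of a sum of games is the XOR of individual Grundy values.
take-away game: Grundy value = 27. Running XOR: 0 XOR 27 = 27
octal game heap: Grundy value = 30. Running XOR: 27 XOR 30 = 5
Kayles strip: Grundy value = 7. Running XOR: 5 XOR 7 = 2
The combined Grundy value is 2.

2


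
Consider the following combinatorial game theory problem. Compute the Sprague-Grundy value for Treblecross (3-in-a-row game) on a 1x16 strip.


Treblecross: place X on empty cells; 3-in-a-row wins.
Playing within two cells of an existing X lets the opponent win at once, so sensible play treats the cells i-2..i+2 around each X as dead. The player left with no safe cell loses, so this is a normal-play take-away game on strips of safe cells.
Placing X at cell i (0-indexed) of a strip of k safe cells leaves independent strips of sizes max(0, i-2) and max(0, k-i-3). Hence G(k) = mex{ G(max(0,i-2)) XOR G(max(0,k-i-3)) : 0 <= i < k }, with G(0) = 0.
G(1): splits (0,0):0^0=0 -> mex({0}) = 1
G(2): splits (0,0):0^0=0 -> mex({0}) = 1
G(3): splits (0,0):0^0=0 -> mex({0}) = 1
G(4): splits (0,1):0^1=1 (0,0):0^0=0 -> mex({0, 1}) = 2
G(5): splits (0,2):0^1=1 (0,1):0^1=1 (0,0):0^0=0 -> mex({0, 1}) = 2
G(6) = mex({1}) = 0
G(7) = mex({0, 1, 2}) = 3
G(8) = mex({0, 1, 2}) = 3
G(9) = mex({0, 2}) = 1
G(10) = mex({0, 2, 3}) = 1
G(11) = mex({0, 3}) = 1
G(12) = mex({1, 3}) = 0
G(13) = mex({0, 1, 2, 3}) = 4
G(14) = mex({0, 1, 2}) = 3
G(15) = mex({0, 1, 2}) = 3
G(16) = mex({0, 1, 2, 4}) = 3
Therefore G(16) = 3.

3


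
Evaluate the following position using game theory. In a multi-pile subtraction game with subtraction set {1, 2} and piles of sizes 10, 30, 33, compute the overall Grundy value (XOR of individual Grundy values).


Subtraction set: {1, 2}
For this subtraction set, G(n) = n mod 3 (period = max + 1 = 3).
Pile 1 (size 10): G(10) = 10 mod 3 = 1
Pile 2 (size 30): G(30) = 30 mod 3 = 0
Pile 3 (size 33): G(33) = 33 mod 3 = 0
Total Grundy value = XOR of all: 1 XOR 0 XOR 0 = 1

1


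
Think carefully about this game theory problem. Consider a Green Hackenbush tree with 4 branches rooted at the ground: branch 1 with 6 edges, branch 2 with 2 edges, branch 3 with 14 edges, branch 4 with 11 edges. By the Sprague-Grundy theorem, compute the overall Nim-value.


The tree has 4 branches from the ground vertex.
In Green Hackenbush, the Nim-value of a simple path of length k is k.
Branch 1: length 6, Nim-value = 6
Branch 2: length 2, Nim-value = 2
Branch 3: length 14, Nim-value = 14
Branch 4: length 11, Nim-value = 11
Total Nim-value = XOR of all branch values:
0 XOR 6 = 6
6 XOR 2 = 4
4 XOR 14 = 10
10 XOR 11 = 1
Nim-value of the tree = 1

1


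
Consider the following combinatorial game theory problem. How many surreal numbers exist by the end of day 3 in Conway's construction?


Day 0: {|} = 0 is born. Count = 1.
Day n: the number of surreal numbers born by day n is 2^(n+1) - 1.
By day 0: 2^1 - 1 = 1
By day 1: 2^2 - 1 = 3
By day 2: 2^3 - 1 = 7
By day 3: 2^4 - 1 = 15
By day 3: 15 surreal numbers.

15


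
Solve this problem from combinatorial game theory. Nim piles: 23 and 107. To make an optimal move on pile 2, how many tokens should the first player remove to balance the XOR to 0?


Piles: 23 and 107
Current XOR: 23 XOR 107 = 124 (non-zero, so this is an N-position).
To make the XOR zero, we need to find a move that balances the piles.
For pile 2 (size 107): target = 107 XOR 124 = 23
We reduce pile 2 from 107 to 23.
Tokens removed: 107 - 23 = 84
Verification: 23 XOR 23 = 0

84


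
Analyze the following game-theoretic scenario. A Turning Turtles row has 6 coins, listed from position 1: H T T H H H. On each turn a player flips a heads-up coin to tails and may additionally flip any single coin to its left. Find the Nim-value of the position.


Coins: H T T H H H
Key fact: a single head at position k behaves exactly like a Nim heap of size k (turning it to T and optionally flipping a coin at j < k corresponds to moving the heap from k to j, or to 0), and heads combine as a disjunctive sum (two heads at the same place would cancel, matching j XOR j = 0). So the Nim-value is the XOR of the 1-indexed positions of the heads.
Face-up positions (1-indexed): [1, 4, 5, 6]
XOR 0 with 1: 0 XOR 1 = 1
XOR 1 with 4: 1 XOR 4 = 5
XOR 5 with 5: 5 XOR 5 = 0
XOR 0 with 6: 0 XOR 6 = 6
Nim-value = 6

6


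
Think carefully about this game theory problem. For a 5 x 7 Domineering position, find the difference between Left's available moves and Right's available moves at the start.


Board is 5 x 7 (rows x cols).
Left (vertical) placements: (rows-1) * cols = 4 * 7 = 28
Right (horizontal) placements: rows * (cols-1) = 5 * 6 = 30
Advantage = Left - Right = 28 - 30 = -2

-2


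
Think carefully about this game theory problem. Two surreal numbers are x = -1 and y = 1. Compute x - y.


x = -1, y = 1
x - y = -1 - 1 = -2

-2


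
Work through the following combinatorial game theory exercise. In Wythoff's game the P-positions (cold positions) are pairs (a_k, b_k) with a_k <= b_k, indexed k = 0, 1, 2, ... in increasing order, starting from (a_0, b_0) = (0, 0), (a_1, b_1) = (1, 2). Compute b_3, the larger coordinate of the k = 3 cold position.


By Wythoff's theorem, a_k = floor(k * phi) and b_k = floor(k * phi^2) = a_k + k, where phi = (1 + sqrt(5))/2 is the golden ratio.
phi = (1 + sqrt(5))/2 = 1.618034
phi^2 = phi + 1 = 2.618034
k = 3
k * phi^2 = 3 * 2.618034 = 7.854102
b_3 = floor(k * phi^2) = 7 (check: a_3 + k = 4 + 3 = 7)

7


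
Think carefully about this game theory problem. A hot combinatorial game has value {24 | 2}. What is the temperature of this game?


The game is {24 | 2}, a switch {a | b} with numbers a > b.
Cooling {a | b} by t gives {a - t | b + t}, which stops being hot when a - t = b + t, i.e. at t = (a - b)/2. So the temperature of a switch is (a - b)/2.
Temperature = (Left option - Right option) / 2
= (24 - (2)) / 2
= 22 / 2
= 11

11


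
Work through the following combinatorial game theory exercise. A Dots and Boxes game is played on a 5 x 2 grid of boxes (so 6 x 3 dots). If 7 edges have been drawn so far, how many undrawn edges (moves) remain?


Grid: 5 x 2 boxes, i.e. 6 rows and 3 columns of dots.
Horizontal edges: (rows + 1) * cols = 6 * 2 = 12
Vertical edges: rows * (cols + 1) = 5 * 3 = 15
Total edges: 12 + 15 = 27
Edges drawn: 7
Remaining: 27 - 7 = 20

20


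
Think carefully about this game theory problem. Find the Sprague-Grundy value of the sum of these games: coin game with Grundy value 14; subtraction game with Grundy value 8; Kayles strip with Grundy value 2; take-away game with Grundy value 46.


By the Sprague-Grundy theorem, the Grundy value of a sum of games is the XOR of individual Grundy values.
coin game: Grundy value = 14. Running XOR: 0 XOR 14 = 14
subtraction game: Grundy value = 8. Running XOR: 14 XOR 8 = 6
Kayles strip: Grundy value = 2. Running XOR: 6 XOR 2 = 4
take-away game: Grundy value = 46. Running XOR: 4 XOR 46 = 42
The combined Grundy value is 42.

42


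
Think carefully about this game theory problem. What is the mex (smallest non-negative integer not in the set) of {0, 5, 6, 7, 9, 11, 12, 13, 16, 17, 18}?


Set = {0, 5, 6, 7, 9, 11, 12, 13, 16, 17, 18}
0 is in the set.
1 is NOT in the set. This is the mex.
mex = 1

1


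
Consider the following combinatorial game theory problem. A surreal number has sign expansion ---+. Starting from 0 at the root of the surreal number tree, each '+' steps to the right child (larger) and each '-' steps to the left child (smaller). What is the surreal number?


Sign expansion: ---+
Rule: track bounds (lo, hi), initially (-inf, +inf). On '+', the current value becomes lo and we move to the simplest number in (value, hi): value + 1 if hi = +inf, otherwise the midpoint (value + hi)/2. On '-', the current value becomes hi and we move to value - 1 if lo = -inf, otherwise the midpoint (lo + value)/2.
Start at 0.
Step 1: sign = -, move left. Bounds: (-inf, 0). Value = -1
Step 2: sign = -, move left. Bounds: (-inf, -1). Value = -2
Step 3: sign = -, move left. Bounds: (-inf, -2). Value = -3
Step 4: sign = +, move right. Bounds: (-3, -2). Value = -5/2
The surreal number with sign expansion ---+ is -5/2.

-5/2


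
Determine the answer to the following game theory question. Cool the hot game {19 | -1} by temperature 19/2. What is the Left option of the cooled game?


Original game: {19 | -1} (a switch {a | b} with a > b).
Cooling by t (for t below the temperature (a - b)/2 = 10) taxes each move by t: {a | b} cooled by t is {a - t | b + t}.
Cooling amount: t = 19/2
Cooled Left option: 19 - 19/2 = 19/2
Cooled Right option: -1 + 19/2 = 17/2
Cooled game: {19/2 | 17/2}
Left option = 19/2

19/2


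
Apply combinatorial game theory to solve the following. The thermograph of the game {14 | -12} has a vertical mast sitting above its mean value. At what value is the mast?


Game = {14 | -12}, a switch {a | b} with numbers a > b.
Its thermograph has left wall a - t and right wall b + t, which meet at t = (a - b)/2, where both equal (a + b)/2. So the mast (mean value) is at (a + b)/2.
Mean = (14 + (-12))/2 = 2/2 = 1

1


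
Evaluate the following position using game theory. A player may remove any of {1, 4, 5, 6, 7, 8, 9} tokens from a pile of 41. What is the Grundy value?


The subtraction set is S = {1, 4, 5, 6, 7, 8, 9}.
G(k) = mex{ G(k - s) : s in S, s <= k }. We compute iteratively: G(0) = 0.
G(1) = mex({0}) = 1
G(2) = mex({1}) = 0
G(3) = mex({0}) = 1
G(4) = mex({0, 1}) = 2
G(5) = mex({0, 1, 2}) = 3
G(6) = mex({0, 1, 3}) = 2
G(7) = mex({0, 1, 2}) = 3
G(8) = mex({0, 1, 2, 3}) = 4
G(9) = mex({0, 1, 2, 3, 4}) = 5
G(10) = mex({0, 1, 2, 3, 5}) = 4
G(11) = mex({0, 1, 2, 3, 4}) = 5
G(12) = mex({1, 2, 3, 4, 5}) = 0
G(13) = mex({0, 2, 3, 4, 5}) = 1
G(14) = mex({1, 2, 3, 4, 5}) = 0
G(15) = mex({0, 2, 3, 4, 5}) = 1
G(16) = mex({0, 1, 3, 4, 5}) = 2
G(17) = mex({0, 1, 2, 4, 5}) = 3
G(18) = mex({0, 1, 3, 4, 5}) = 2
G(19) = mex({0, 1, 2, 4, 5}) = 3
G(20) = mex({0, 1, 2, 3, 5}) = 4
Observe that G(12)..G(20) = 0, 1, 0, 1, 2, 3, 2, 3, 4 repeats G(0)..G(8) = 0, 1, 0, 1, 2, 3, 2, 3, 4.
For k >= max(S) = 9, G(k) is determined by the previous 9 values G(k-9)..G(k-1); a window of 9 consecutive values has recurred shifted by 12, so by induction G(k + 12) = G(k) for all k >= 0: the sequence is periodic from the start with period 12.
One period: G(0..11) = 0, 1, 0, 1, 2, 3, 2, 3, 4, 5, 4, 5.
41 mod 12 = 5, so G(41) = G(5) = 3.

3


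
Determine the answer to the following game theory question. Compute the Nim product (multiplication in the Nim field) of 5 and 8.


Nim multiplication is bilinear over XOR: (u XOR v) * w = (u*w) XOR (v*w).
So we split each operand into its bit components and XOR the pairwise Nim products.
5 = 1 + 4 (as XOR of powers of 2).
8 = 8 (as XOR of powers of 2).
Using the standard Nim-product table on single bits:
  2*2 = 3,   2*4 = 8,   2*8 = 12,
  4*4 = 6,   4*8 = 11,  8*8 = 13,
and  1*x = x (identity), k*l = l*k (commutative).
Pairwise Nim products:
  1 * 8 = 8
  4 * 8 = 11
XOR them: 8 XOR 11 = 3.
Result: 5 * 8 = 3 (in Nim).

3


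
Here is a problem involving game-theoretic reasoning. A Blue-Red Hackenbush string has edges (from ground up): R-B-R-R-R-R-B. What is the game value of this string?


Edges (from ground): R-B-R-R-R-R-B
By Berlekamp's sign-expansion rule, a Blue-Red Hackenbush stalk has the value of the surreal number whose sign sequence is the edge sequence with B -> + and R -> -.
Sign sequence: -+----+
Trace the sign expansion in the surreal number tree, starting from 0:
Edge 1: R (sign -) -> bounds (-inf, 0), value = -1
Edge 2: B (sign +) -> bounds (-1, 0), value = -1/2
Edge 3: R (sign -) -> bounds (-1, -1/2), value = -3/4
Edge 4: R (sign -) -> bounds (-1, -3/4), value = -7/8
Edge 5: R (sign -) -> bounds (-1, -7/8), value = -15/16
Edge 6: R (sign -) -> bounds (-1, -15/16), value = -31/32
Edge 7: B (sign +) -> bounds (-31/32, -15/16), value = -61/64
Game value = -61/64

-61/64


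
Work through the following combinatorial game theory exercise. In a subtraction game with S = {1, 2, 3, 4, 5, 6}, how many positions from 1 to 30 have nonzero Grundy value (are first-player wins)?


Subtraction set S = {1, 2, 3, 4, 5, 6}, so G(n) = n mod 7.
G(n) = 0 when n is a multiple of 7.
Multiples of 7 in [1, 30]: 4
N-positions (nonzero Grundy) = 30 - 4 = 26

26


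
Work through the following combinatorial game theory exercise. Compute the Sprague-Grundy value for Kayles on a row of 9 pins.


Kayles: a move removes 1 or 2 adjacent pins from a contiguous row.
Removing pins from a row of k leaves two independent rows (a, b) with a + b = k - 1 (one pin) or a + b = k - 2 (two pins); an end removal gives a = 0.
By Sprague-Grundy, G(k) = mex{ G(a) XOR G(b) } over all these splits. G(0) = 0.
G(1): splits (0,0):0^0=0 -> mex({0}) = 1
G(2): splits (0,1):0^1=1 (0,0):0^0=0 -> mex({0, 1}) = 2
G(3): splits (0,2):0^2=2 (1,1):1^1=0 (0,1):0^1=1 -> mex({0, 1, 2}) = 3
G(4): splits (0,3):0^3=3 (1,2):1^2=3 (0,2):0^2=2 (1,1):1^1=0 -> mex({0, 2, 3}) = 1
G(5): splits (0,4):0^1=1 (1,3):1^3=2 (2,2):2^2=0 (0,3):0^3=3 (1,2):1^2=3 -> mex({0, 1, 2, 3}) = 4
G(6) = mex({0, 1, 2, 4}) = 3
G(7) = mex({0, 1, 3, 4, 5}) = 2
G(8) = mex({0, 2, 3, 5, 6}) = 1
G(9) = mex({0, 1, 2, 3, 6, 7}) = 4
Therefore G(9) = 4.

4


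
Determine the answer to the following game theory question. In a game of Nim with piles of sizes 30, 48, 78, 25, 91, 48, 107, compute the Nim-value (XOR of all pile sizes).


We need the XOR (exclusive or) of all pile sizes.
After XOR-ing pile 1 (size 30): 0 XOR 30 = 30
After XOR-ing pile 2 (size 48): 30 XOR 48 = 46
After XOR-ing pile 3 (size 78): 46 XOR 78 = 96
After XOR-ing pile 4 (size 25): 96 XOR 25 = 121
After XOR-ing pile 5 (size 91): 121 XOR 91 = 34
After XOR-ing pile 6 (size 48): 34 XOR 48 = 18
After XOR-ing pile 7 (size 107): 18 XOR 107 = 121
The Nim-value of this position is 121.

121


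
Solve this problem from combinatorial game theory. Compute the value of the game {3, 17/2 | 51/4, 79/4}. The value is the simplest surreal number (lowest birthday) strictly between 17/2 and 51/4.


Left options: {3, 17/2}, max = 17/2
Right options: {51/4, 79/4}, min = 51/4
All options are numbers and max(Left) < min(Right), so by the simplicity theorem the value is the simplest (earliest-born) number strictly between 17/2 and 51/4.
Integers 9 through 12 all lie strictly between 17/2 and 51/4.
Among integers, the simplest (lowest birthday = smallest |n|; 0 is born on day 0, +-n on day n) is 9.
No non-integer in the interval can be simpler: if x is a non-integer in the interval, then floor(x) or ceil(x) also lies in the interval (the interval contains an integer), and both are proper prefixes of x's sign expansion, i.e. born earlier. So the game value is 9.
Game value = 9

9


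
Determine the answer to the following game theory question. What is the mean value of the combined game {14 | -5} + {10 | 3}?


G1 = {14 | -5}, G2 = {10 | 3}
Each is a switch {a | b} with numbers a > b; its mean value is (a + b)/2, and mean value is additive over game sums: m(G1 + G2) = m(G1) + m(G2).
Mean of G1 = (14 + (-5))/2 = 9/2 = 9/2
Mean of G2 = (10 + (3))/2 = 13/2 = 13/2
Mean of G1 + G2 = 9/2 + 13/2 = 11

11


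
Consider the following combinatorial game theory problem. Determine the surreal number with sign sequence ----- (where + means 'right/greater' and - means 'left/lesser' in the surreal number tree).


Sign expansion: -----
Rule: track bounds (lo, hi), initially (-inf, +inf). On '+', the current value becomes lo and we move to the simplest number in (value, hi): value + 1 if hi = +inf, otherwise the midpoint (value + hi)/2. On '-', the current value becomes hi and we move to value - 1 if lo = -inf, otherwise the midpoint (lo + value)/2.
Start at 0.
Step 1: sign = -, move left. Bounds: (-inf, 0). Value = -1
Step 2: sign = -, move left. Bounds: (-inf, -1). Value = -2
Step 3: sign = -, move left. Bounds: (-inf, -2). Value = -3
Step 4: sign = -, move left. Bounds: (-inf, -3). Value = -4
Step 5: sign = -, move left. Bounds: (-inf, -4). Value = -5
The surreal number with sign expansion ----- is -5.

-5


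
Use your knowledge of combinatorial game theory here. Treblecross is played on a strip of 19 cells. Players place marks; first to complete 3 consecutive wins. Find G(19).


Treblecross: place X on empty cells; 3-in-a-row wins.
Playing within two cells of an existing X lets the opponent win at once, so sensible play treats the cells i-2..i+2 around each X as dead. The player left with no safe cell loses, so this is a normal-play take-away game on strips of safe cells.
Placing X at cell i (0-indexed) of a strip of k safe cells leaves independent strips of sizes max(0, i-2) and max(0, k-i-3). Hence G(k) = mex{ G(max(0,i-2)) XOR G(max(0,k-i-3)) : 0 <= i < k }, with G(0) = 0.
G(1): splits (0,0):0^0=0 -> mex({0}) = 1
G(2): splits (0,0):0^0=0 -> mex({0}) = 1
G(3): splits (0,0):0^0=0 -> mex({0}) = 1
G(4): splits (0,1):0^1=1 (0,0):0^0=0 -> mex({0, 1}) = 2
G(5): splits (0,2):0^1=1 (0,1):0^1=1 (0,0):0^0=0 -> mex({0, 1}) = 2
G(6) = mex({1}) = 0
G(7) = mex({0, 1, 2}) = 3
G(8) = mex({0, 1, 2}) = 3
G(9) = mex({0, 2}) = 1
G(10) = mex({0, 2, 3}) = 1
G(11) = mex({0, 3}) = 1
G(12) = mex({1, 3}) = 0
G(13) = mex({0, 1, 2, 3}) = 4
G(14) = mex({0, 1, 2}) = 3
G(15) = mex({0, 1, 2}) = 3
G(16) = mex({0, 1, 2, 4}) = 3
G(17) = mex({0, 1, 3, 4}) = 2
G(18) = mex({0, 1, 3, 4}) = 2
G(19) = mex({0, 1, 3, 5}) = 2
Therefore G(19) = 2.

2


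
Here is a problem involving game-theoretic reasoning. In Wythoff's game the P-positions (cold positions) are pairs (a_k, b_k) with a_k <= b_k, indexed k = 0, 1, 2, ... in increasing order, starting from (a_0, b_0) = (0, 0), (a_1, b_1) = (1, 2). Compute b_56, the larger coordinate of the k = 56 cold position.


By Wythoff's theorem, a_k = floor(k * phi) and b_k = floor(k * phi^2) = a_k + k, where phi = (1 + sqrt(5))/2 is the golden ratio.
phi = (1 + sqrt(5))/2 = 1.618034
phi^2 = phi + 1 = 2.618034
k = 56
k * phi^2 = 56 * 2.618034 = 146.609903
b_56 = floor(k * phi^2) = 146 (check: a_56 + k = 90 + 56 = 146)

146


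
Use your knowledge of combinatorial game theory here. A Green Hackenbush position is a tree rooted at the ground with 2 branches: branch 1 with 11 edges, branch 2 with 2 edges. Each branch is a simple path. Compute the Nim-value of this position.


The tree has 2 branches from the ground vertex.
In Green Hackenbush, the Nim-value of a simple path of length k is k.
Branch 1: length 11, Nim-value = 11
Branch 2: length 2, Nim-value = 2
Total Nim-value = XOR of all branch values:
0 XOR 11 = 11
11 XOR 2 = 9
Nim-value of the tree = 9

9


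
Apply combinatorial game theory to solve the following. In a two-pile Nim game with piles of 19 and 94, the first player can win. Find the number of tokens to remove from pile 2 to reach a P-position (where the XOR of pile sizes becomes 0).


Piles: 19 and 94
Current XOR: 19 XOR 94 = 77 (non-zero, so this is an N-position).
To make the XOR zero, we need to find a move that balances the piles.
For pile 2 (size 94): target = 94 XOR 77 = 19
We reduce pile 2 from 94 to 19.
Tokens removed: 94 - 19 = 75
Verification: 19 XOR 19 = 0

75


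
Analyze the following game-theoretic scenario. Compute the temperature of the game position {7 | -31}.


The game is {7 | -31}, a switch {a | b} with numbers a > b.
Cooling {a | b} by t gives {a - t | b + t}, which stops being hot when a - t = b + t, i.e. at t = (a - b)/2. So the temperature of a switch is (a - b)/2.
Temperature = (Left option - Right option) / 2
= (7 - (-31)) / 2
= 38 / 2
= 19

19


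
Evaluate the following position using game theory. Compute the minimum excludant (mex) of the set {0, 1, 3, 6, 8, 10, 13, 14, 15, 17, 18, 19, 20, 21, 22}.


Set = {0, 1, 3, 6, 8, 10, 13, 14, 15, 17, 18, 19, 20, 21, 22}
0 is in the set.
1 is in the set.
2 is NOT in the set. This is the mex.
mex = 2

2


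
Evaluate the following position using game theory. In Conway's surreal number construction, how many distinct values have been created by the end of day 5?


Day 0: {|} = 0 is born. Count = 1.
Day n: the number of surreal numbers born by day n is 2^(n+1) - 1.
By day 0: 2^1 - 1 = 1
By day 1: 2^2 - 1 = 3
By day 2: 2^3 - 1 = 7
By day 3: 2^4 - 1 = 15
By day 4: 2^5 - 1 = 31
By day 5: 2^6 - 1 = 63
By day 5: 63 surreal numbers.

63


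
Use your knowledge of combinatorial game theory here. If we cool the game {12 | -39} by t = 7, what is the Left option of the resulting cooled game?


Original game: {12 | -39} (a switch {a | b} with a > b).
Cooling by t (for t below the temperature (a - b)/2 = 51/2) taxes each move by t: {a | b} cooled by t is {a - t | b + t}.
Cooling amount: t = 7
Cooled Left option: 12 - 7 = 5
Cooled Right option: -39 + 7 = -32
Cooled game: {5 | -32}
Left option = 5

5


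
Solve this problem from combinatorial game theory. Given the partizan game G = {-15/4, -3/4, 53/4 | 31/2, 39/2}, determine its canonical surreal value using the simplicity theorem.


Left options: {-15/4, -3/4, 53/4}, max = 53/4
Right options: {31/2, 39/2}, min = 31/2
All options are numbers and max(Left) < min(Right), so by the simplicity theorem the value is the simplest (earliest-born) number strictly between 53/4 and 31/2.
Integers 14 through 15 all lie strictly between 53/4 and 31/2.
Among integers, the simplest (lowest birthday = smallest |n|; 0 is born on day 0, +-n on day n) is 14.
No non-integer in the interval can be simpler: if x is a non-integer in the interval, then floor(x) or ceil(x) also lies in the interval (the interval contains an integer), and both are proper prefixes of x's sign expansion, i.e. born earlier. So the game value is 14.
Game value = 14

14


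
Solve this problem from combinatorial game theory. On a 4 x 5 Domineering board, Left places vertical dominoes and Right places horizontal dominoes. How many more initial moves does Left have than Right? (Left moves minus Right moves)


Board is 4 x 5 (rows x cols).
Left (vertical) placements: (rows-1) * cols = 3 * 5 = 15
Right (horizontal) placements: rows * (cols-1) = 4 * 4 = 16
Advantage = Left - Right = 15 - 16 = -1

-1
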